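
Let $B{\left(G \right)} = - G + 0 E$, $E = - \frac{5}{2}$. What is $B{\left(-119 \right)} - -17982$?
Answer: $18101$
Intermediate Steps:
$E = - \frac{5}{2}$ ($E = \left(-5\right) \frac{1}{2} = - \frac{5}{2} \approx -2.5$)
$B{\left(G \right)} = - G$ ($B{\left(G \right)} = - G + 0 \left(- \frac{5}{2}\right) = - G + 0 = - G$)
$B{\left(-119 \right)} - -17982 = \left(-1\right) \left(-119\right) - -17982 = 119 + 17982 = 18101$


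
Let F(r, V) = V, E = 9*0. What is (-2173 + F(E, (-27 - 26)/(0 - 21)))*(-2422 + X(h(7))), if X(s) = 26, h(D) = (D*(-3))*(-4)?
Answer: 109209680/21 ≈ 5.2005e+6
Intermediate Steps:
h(D) = 12*D (h(D) = -3*D*(-4) = 12*D)
E = 0
(-2173 + F(E, (-27 - 26)/(0 - 21)))*(-2422 + X(h(7))) = (-2173 + (-27 - 26)/(0 - 21))*(-2422 + 26) = (-2173 - 53/(-21))*(-2396) = (-2173 - 53*(-1/21))*(-2396) = (-2173 + 53/21)*(-2396) = -45580/21*(-2396) = 109209680/21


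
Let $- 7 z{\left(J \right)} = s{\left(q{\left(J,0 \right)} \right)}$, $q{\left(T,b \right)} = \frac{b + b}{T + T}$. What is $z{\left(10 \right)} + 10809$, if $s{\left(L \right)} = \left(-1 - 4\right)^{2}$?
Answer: $\frac{75638}{7} \approx 10805.0$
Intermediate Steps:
$q{\left(T,b \right)} = \frac{b}{T}$ ($q{\left(T,b \right)} = \frac{2 b}{2 T} = 2 b \frac{1}{2 T} = \frac{b}{T}$)
$s{\left(L \right)} = 25$ ($s{\left(L \right)} = \left(-5\right)^{2} = 25$)
$z{\left(J \right)} = - \frac{25}{7}$ ($z{\left(J \right)} = \left(- \frac{1}{7}\right) 25 = - \frac{25}{7}$)
$z{\left(10 \right)} + 10809 = - \frac{25}{7} + 10809 = \frac{75638}{7}$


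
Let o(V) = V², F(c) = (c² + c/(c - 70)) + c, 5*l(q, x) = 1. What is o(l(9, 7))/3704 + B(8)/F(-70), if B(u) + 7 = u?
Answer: 194861/894608600 ≈ 0.00021782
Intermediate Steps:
B(u) = -7 + u
l(q, x) = ⅕ (l(q, x) = (⅕)*1 = ⅕)
F(c) = c + c² + c/(-70 + c) (F(c) = (c² + c/(-70 + c)) + c = c + c² + c/(-70 + c))
o(l(9, 7))/3704 + B(8)/F(-70) = (⅕)²/3704 + (-7 + 8)/((-70*(-69 + (-70)² - 69*(-70))/(-70 - 70))) = (1/25)*(1/3704) + 1/(-70*(-69 + 4900 + 4830)/(-140)) = 1/92600 + 1/(-70*(-1/140)*9661) = 1/92600 + 1/(9661/2) = 1/92600 + 1*(2/9661) = 1/92600 + 2/9661 = 194861/894608600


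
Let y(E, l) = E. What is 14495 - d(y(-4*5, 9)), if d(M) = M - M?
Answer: 14495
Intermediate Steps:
d(M) = 0
14495 - d(y(-4*5, 9)) = 14495 - 1*0 = 14495 + 0 = 14495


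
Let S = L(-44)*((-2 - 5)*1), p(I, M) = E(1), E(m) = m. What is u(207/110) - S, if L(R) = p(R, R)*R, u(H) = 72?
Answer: -236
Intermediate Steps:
p(I, M) = 1
L(R) = R (L(R) = 1*R = R)
S = 308 (S = -44*(-2 - 5) = -(-308) = -44*(-7) = 308)
u(207/110) - S = 72 - 1*308 = 72 - 308 = -236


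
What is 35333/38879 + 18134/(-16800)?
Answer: -55718693/326583600 ≈ -0.17061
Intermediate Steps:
35333/38879 + 18134/(-16800) = 35333*(1/38879) + 18134*(-1/16800) = 35333/38879 - 9067/8400 = -55718693/326583600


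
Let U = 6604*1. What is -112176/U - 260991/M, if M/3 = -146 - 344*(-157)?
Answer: -11731475/630682 ≈ -18.601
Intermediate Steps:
M = 161586 (M = 3*(-146 - 344*(-157)) = 3*(-146 + 54008) = 3*53862 = 161586)
U = 6604
-112176/U - 260991/M = -112176/6604 - 260991/161586 = -112176*1/6604 - 260991*1/161586 = -28044/1651 - 617/382 = -11731475/630682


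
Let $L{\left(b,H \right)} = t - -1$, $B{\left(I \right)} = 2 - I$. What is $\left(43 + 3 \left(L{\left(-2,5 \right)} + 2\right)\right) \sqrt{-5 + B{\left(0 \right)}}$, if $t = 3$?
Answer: $61 i \sqrt{3} \approx 105.66 i$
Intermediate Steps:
$L{\left(b,H \right)} = 4$ ($L{\left(b,H \right)} = 3 - -1 = 3 + 1 = 4$)
$\left(43 + 3 \left(L{\left(-2,5 \right)} + 2\right)\right) \sqrt{-5 + B{\left(0 \right)}} = \left(43 + 3 \left(4 + 2\right)\right) \sqrt{-5 + \left(2 - 0\right)} = \left(43 + 3 \cdot 6\right) \sqrt{-5 + \left(2 + 0\right)} = \left(43 + 18\right) \sqrt{-5 + 2} = 61 \sqrt{-3} = 61 i \sqrt{3}$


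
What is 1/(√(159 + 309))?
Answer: √13/78 ≈ 0.046225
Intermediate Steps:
1/(√(159 + 309)) = 1/(√468) = 1/(6*√13) = √13/78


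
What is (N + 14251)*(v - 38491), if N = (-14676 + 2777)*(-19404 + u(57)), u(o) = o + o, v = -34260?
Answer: -16699698208711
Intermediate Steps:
u(o) = 2*o
N = 229531710 (N = (-14676 + 2777)*(-19404 + 2*57) = -11899*(-19404 + 114) = -11899*(-19290) = 229531710)
(N + 14251)*(v - 38491) = (229531710 + 14251)*(-34260 - 38491) = 229545961*(-72751) = -16699698208711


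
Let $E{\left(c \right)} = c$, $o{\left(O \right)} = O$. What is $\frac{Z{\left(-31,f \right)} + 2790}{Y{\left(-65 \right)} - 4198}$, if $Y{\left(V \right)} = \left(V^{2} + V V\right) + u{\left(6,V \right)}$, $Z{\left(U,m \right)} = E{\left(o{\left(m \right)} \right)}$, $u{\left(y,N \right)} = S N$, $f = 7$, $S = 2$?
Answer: $\frac{2797}{4122} \approx 0.67855$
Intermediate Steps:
$u{\left(y,N \right)} = 2 N$
$Z{\left(U,m \right)} = m$
$Y{\left(V \right)} = 2 V + 2 V^{2}$ ($Y{\left(V \right)} = \left(V^{2} + V V\right) + 2 V = \left(V^{2} + V^{2}\right) + 2 V = 2 V^{2} + 2 V = 2 V + 2 V^{2}$)
$\frac{Z{\left(-31,f \right)} + 2790}{Y{\left(-65 \right)} - 4198} = \frac{7 + 2790}{2 \left(-65\right) \left(1 - 65\right) - 4198} = \frac{2797}{2 \left(-65\right) \left(-64\right) - 4198} = \frac{2797}{8320 - 4198} = \frac{2797}{4122}$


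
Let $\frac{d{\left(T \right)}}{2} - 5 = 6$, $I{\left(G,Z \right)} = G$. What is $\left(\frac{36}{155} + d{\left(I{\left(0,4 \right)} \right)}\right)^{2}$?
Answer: $\frac{11874916}{24025} \approx 494.27$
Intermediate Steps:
$d{\left(T \right)} = 22$ ($d{\left(T \right)} = 10 + 2 \cdot 6 = 10 + 12 = 22$)
$\left(\frac{36}{155} + d{\left(I{\left(0,4 \right)} \right)}\right)^{2} = \left(\frac{36}{155} + 22\right)^{2} = \left(\frac{3446}{155}\right)^{2} = \frac{11874916}{24025}$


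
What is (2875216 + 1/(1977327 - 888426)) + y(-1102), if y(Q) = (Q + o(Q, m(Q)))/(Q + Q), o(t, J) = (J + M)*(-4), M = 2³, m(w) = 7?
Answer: 3450170419185415/1199968902 ≈ 2.8752e+6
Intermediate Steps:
M = 8
o(t, J) = -32 - 4*J (o(t, J) = (J + 8)*(-4) = (8 + J)*(-4) = -32 - 4*J)
y(Q) = (-60 + Q)/(2*Q) (y(Q) = (Q + (-32 - 4*7))/(Q + Q) = (Q + (-32 - 28))/((2*Q)) = (Q - 60)*(1/(2*Q)) = (-60 + Q)*(1/(2*Q)) = (-60 + Q)/(2*Q))
(2875216 + 1/(1977327 - 888426)) + y(-1102) = (2875216 + 1/(1977327 - 888426)) + (½)*(-60 - 1102)/(-1102) = (2875216 + 1/1088901) + (½)*(-1/1102)*(-1162) = (2875216 + 1/1088901) + 581/1102 = 3130825577617/1088901 + 581/1102 = 3450170419185415/1199968902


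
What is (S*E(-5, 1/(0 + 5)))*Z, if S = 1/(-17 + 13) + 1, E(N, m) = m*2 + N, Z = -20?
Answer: 69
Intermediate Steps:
E(N, m) = N + 2*m (E(N, m) = 2*m + N = N + 2*m)
S = ¾ (S = 1/(-4) + 1 = -¼ + 1 = ¾ ≈ 0.75000)
(S*E(-5, 1/(0 + 5)))*Z = (3*(-5 + 2/(0 + 5))/4)*(-20) = (3*(-5 + 2/5)/4)*(-20) = (3*(-5 + 2*(⅕))/4)*(-20) = (3*(-5 + ⅖)/4)*(-20) = ((¾)*(-23/5))*(-20) = -69/20*(-20) = 69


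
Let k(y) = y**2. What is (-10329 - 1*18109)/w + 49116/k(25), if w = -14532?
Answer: 365763731/4541250 ≈ 80.542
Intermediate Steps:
(-10329 - 1*18109)/w + 49116/k(25) = (-10329 - 1*18109)/(-14532) + 49116/(25**2) = (-10329 - 18109)*(-1/14532) + 49116/625 = -28438*(-1/14532) + 49116*(1/625) = 14219/7266 + 49116/625 = 365763731/4541250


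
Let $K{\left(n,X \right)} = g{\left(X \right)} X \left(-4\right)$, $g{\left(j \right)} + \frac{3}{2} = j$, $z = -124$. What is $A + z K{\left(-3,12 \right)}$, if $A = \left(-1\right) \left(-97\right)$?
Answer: $62593$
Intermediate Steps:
$g{\left(j \right)} = - \frac{3}{2} + j$
$A = 97$
$K{\left(n,X \right)} = - 4 X \left(- \frac{3}{2} + X\right)$ ($K{\left(n,X \right)} = \left(- \frac{3}{2} + X\right) X \left(-4\right) = X \left(- \frac{3}{2} + X\right) \left(-4\right) = - 4 X \left(- \frac{3}{2} + X\right)$)
$A + z K{\left(-3,12 \right)} = 97 - 124 \cdot 2 \cdot 12 \left(3 - 24\right) = 97 - 124 \cdot 2 \cdot 12 \left(-21\right) = 97 - -62496 = 97 + 62496 = 62593$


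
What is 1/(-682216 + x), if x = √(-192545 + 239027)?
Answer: -341108/232709312087 - √46482/465418624174 ≈ -1.4663e-6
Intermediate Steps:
x = √46482 ≈ 215.60
1/(-682216 + x) = 1/(-682216 + √46482)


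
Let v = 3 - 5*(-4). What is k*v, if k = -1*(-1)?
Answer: 23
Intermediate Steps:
v = 23 (v = 3 + 20 = 23)
k = 1
k*v = 1*23 = 23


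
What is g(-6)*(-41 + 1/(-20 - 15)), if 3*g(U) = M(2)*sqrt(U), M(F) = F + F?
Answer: -5744*I*sqrt(6)/105 ≈ -134.0*I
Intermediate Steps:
M(F) = 2*F
g(U) = 4*sqrt(U)/3 (g(U) = ((2*2)*sqrt(U))/3 = (4*sqrt(U))/3 = 4*sqrt(U)/3)
g(-6)*(-41 + 1/(-20 - 15)) = (4*sqrt(-6)/3)*(-41 + 1/(-20 - 15)) = (4*(I*sqrt(6))/3)*(-41 + 1/(-35)) = (4*I*sqrt(6)/3)*(-41 - 1/35) = (4*I*sqrt(6)/3)*(-1436/35) = -5744*I*sqrt(6)/105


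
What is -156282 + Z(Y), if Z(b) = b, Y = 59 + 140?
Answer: -156083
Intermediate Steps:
Y = 199
-156282 + Z(Y) = -156282 + 199 = -156083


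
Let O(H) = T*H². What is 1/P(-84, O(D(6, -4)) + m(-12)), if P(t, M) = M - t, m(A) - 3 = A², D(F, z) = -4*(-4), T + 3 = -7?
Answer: -1/2329 ≈ -0.00042937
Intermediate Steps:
T = -10 (T = -3 - 7 = -10)
D(F, z) = 16
m(A) = 3 + A²
O(H) = -10*H²
1/P(-84, O(D(6, -4)) + m(-12)) = 1/((-10*16² + (3 + (-12)²)) - 1*(-84)) = 1/((-10*256 + (3 + 144)) + 84) = 1/((-2560 + 147) + 84) = 1/(-2413 + 84) = 1/(-2329) = -1/2329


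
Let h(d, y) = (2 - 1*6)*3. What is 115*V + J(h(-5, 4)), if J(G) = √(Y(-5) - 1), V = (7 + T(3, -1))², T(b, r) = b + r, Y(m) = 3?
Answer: 9315 + √2 ≈ 9316.4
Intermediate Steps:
h(d, y) = -12 (h(d, y) = (2 - 6)*3 = -4*3 = -12)
V = 81 (V = (7 + (3 - 1))² = (7 + 2)² = 9² = 81)
J(G) = √2 (J(G) = √(3 - 1) = √2)
115*V + J(h(-5, 4)) = 115*81 + √2 = 9315 + √2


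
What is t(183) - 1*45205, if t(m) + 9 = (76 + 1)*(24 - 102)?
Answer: -51220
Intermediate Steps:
t(m) = -6015 (t(m) = -9 + (76 + 1)*(24 - 102) = -9 + 77*(-78) = -9 - 6006 = -6015)
t(183) - 1*45205 = -6015 - 1*45205 = -6015 - 45205 = -51220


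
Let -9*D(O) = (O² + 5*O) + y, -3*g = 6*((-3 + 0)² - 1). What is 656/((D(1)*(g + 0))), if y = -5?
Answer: 369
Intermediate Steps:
g = -16 (g = -2*((-3 + 0)² - 1) = -2*((-3)² - 1) = -2*(9 - 1) = -2*8 = -⅓*48 = -16)
D(O) = 5/9 - 5*O/9 - O²/9 (D(O) = -((O² + 5*O) - 5)/9 = -(-5 + O² + 5*O)/9 = 5/9 - 5*O/9 - O²/9)
656/((D(1)*(g + 0))) = 656/(((5/9 - 5/9*1 - ⅑*1²)*(-16 + 0))) = 656/(((5/9 - 5/9 - ⅑*1)*(-16))) = 656/(((5/9 - 5/9 - ⅑)*(-16))) = 656/((-⅑*(-16))) = 656/(16/9) = 656*(9/16) = 369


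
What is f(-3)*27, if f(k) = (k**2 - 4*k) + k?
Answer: 486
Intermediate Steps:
f(k) = k**2 - 3*k
f(-3)*27 = -3*(-3 - 3)*27 = -3*(-6)*27 = 18*27 = 486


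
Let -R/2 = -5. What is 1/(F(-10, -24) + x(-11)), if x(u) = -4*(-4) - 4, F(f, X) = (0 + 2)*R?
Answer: 1/32 ≈ 0.031250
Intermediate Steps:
R = 10 (R = -2*(-5) = 10)
F(f, X) = 20 (F(f, X) = (0 + 2)*10 = 2*10 = 20)
x(u) = 12 (x(u) = 16 - 4 = 12)
1/(F(-10, -24) + x(-11)) = 1/(20 + 12) = 1/32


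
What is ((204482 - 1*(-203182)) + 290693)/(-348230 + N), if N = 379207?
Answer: 698357/30977 ≈ 22.544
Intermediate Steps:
((204482 - 1*(-203182)) + 290693)/(-348230 + N) = ((204482 - 1*(-203182)) + 290693)/(-348230 + 379207) = ((204482 + 203182) + 290693)/30977 = (407664 + 290693)*(1/30977) = 698357*(1/30977) = 698357/30977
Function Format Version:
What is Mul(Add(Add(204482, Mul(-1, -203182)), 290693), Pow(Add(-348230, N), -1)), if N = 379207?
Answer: Rational(698357, 30977) ≈ 22.544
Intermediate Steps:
Mul(Add(Add(204482, Mul(-1, -203182)), 290693), Pow(Add(-348230, N), -1)) = Mul(Add(Add(204482, Mul(-1, -203182)), 290693), Pow(Add(-348230, 379207), -1)) = Mul(Add(Add(204482, 203182), 290693), Pow(30977, -1)) = Mul(Add(407664, 290693), Rational(1, 30977)) = Mul(698357, Rational(1, 30977)) = Rational(698357, 30977)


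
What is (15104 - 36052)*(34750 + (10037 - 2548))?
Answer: -884822572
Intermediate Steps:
(15104 - 36052)*(34750 + (10037 - 2548)) = -20948*(34750 + 7489) = -20948*42239 = -884822572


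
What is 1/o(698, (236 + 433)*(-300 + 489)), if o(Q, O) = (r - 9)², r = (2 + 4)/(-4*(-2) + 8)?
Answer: 64/4761 ≈ 0.013443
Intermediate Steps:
r = 3/8 (r = 6/(8 + 8) = 6/16 = 6*(1/16) = 3/8 ≈ 0.37500)
o(Q, O) = 4761/64 (o(Q, O) = (3/8 - 9)² = (-69/8)² = 4761/64)
1/o(698, (236 + 433)*(-300 + 489)) = 1/(4761/64) = 64/4761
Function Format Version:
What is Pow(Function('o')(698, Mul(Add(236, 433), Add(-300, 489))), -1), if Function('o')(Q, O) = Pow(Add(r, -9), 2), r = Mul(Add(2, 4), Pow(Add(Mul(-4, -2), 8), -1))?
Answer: Rational(64, 4761) ≈ 0.013443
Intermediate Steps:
r = Rational(3, 8) (r = Mul(6, Pow(Add(8, 8), -1)) = Mul(6, Pow(16, -1)) = Mul(6, Rational(1, 16)) = Rational(3, 8) ≈ 0.37500)
Function('o')(Q, O) = Rational(4761, 64) (Function('o')(Q, O) = Pow(Add(Rational(3, 8), -9), 2) = Pow(Rational(-69, 8), 2) = Rational(4761, 64))
Pow(Function('o')(698, Mul(Add(236, 433), Add(-300, 489))), -1) = Pow(Rational(4761, 64), -1) = Rational(64, 4761)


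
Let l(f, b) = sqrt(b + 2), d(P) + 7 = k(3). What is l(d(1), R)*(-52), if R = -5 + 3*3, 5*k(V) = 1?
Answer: -52*sqrt(6) ≈ -127.37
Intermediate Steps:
k(V) = 1/5 (k(V) = (1/5)*1 = 1/5)
d(P) = -34/5 (d(P) = -7 + 1/5 = -34/5)
R = 4 (R = -5 + 9 = 4)
l(f, b) = sqrt(2 + b)
l(d(1), R)*(-52) = sqrt(2 + 4)*(-52) = sqrt(6)*(-52) = -52*sqrt(6)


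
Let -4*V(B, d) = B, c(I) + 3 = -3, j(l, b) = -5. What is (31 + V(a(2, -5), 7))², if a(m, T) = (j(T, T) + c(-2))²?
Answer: 9/16 ≈ 0.56250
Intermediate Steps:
c(I) = -6 (c(I) = -3 - 3 = -6)
a(m, T) = 121 (a(m, T) = (-5 - 6)² = (-11)² = 121)
V(B, d) = -B/4
(31 + V(a(2, -5), 7))² = (31 - ¼*121)² = (31 - 121/4)² = (¾)² = 9/16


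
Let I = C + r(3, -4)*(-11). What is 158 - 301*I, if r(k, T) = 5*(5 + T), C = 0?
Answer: 16713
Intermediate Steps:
r(k, T) = 25 + 5*T
I = -55 (I = 0 + (25 + 5*(-4))*(-11) = 0 + (25 - 20)*(-11) = 0 + 5*(-11) = 0 - 55 = -55)
158 - 301*I = 158 - 301*(-55) = 158 + 16555 = 16713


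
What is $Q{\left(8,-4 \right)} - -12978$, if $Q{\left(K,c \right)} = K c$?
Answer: $12946$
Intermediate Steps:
$Q{\left(8,-4 \right)} - -12978 = 8 \left(-4\right) - -12978 = -32 + 12978 = 12946$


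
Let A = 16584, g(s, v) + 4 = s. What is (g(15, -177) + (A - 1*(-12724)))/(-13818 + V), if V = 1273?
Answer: -29319/12545 ≈ -2.3371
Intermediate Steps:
g(s, v) = -4 + s
(g(15, -177) + (A - 1*(-12724)))/(-13818 + V) = ((-4 + 15) + (16584 - 1*(-12724)))/(-13818 + 1273) = (11 + (16584 + 12724))/(-12545) = (11 + 29308)*(-1/12545) = 29319*(-1/12545) = -29319/12545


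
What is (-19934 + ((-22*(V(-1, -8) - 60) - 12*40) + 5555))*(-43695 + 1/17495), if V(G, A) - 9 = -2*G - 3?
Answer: 2096869957832/3499 ≈ 5.9928e+8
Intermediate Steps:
V(G, A) = 6 - 2*G (V(G, A) = 9 + (-2*G - 3) = 9 + (-3 - 2*G) = 6 - 2*G)
(-19934 + ((-22*(V(-1, -8) - 60) - 12*40) + 5555))*(-43695 + 1/17495) = (-19934 + ((-22*((6 - 2*(-1)) - 60) - 12*40) + 5555))*(-43695 + 1/17495) = (-19934 + ((-22*((6 + 2) - 60) - 480) + 5555))*(-43695 + 1/17495) = (-19934 + ((-22*(8 - 60) - 480) + 5555))*(-764444024/17495) = (-19934 + ((-22*(-52) - 480) + 5555))*(-764444024/17495) = (-19934 + ((1144 - 480) + 5555))*(-764444024/17495) = (-19934 + (664 + 5555))*(-764444024/17495) = (-19934 + 6219)*(-764444024/17495) = -13715*(-764444024/17495) = 2096869957832/3499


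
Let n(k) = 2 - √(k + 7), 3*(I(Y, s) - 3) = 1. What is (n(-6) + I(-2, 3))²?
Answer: 169/9 ≈ 18.778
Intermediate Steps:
I(Y, s) = 10/3 (I(Y, s) = 3 + (⅓)*1 = 3 + ⅓ = 10/3)
n(k) = 2 - √(7 + k)
(n(-6) + I(-2, 3))² = ((2 - √(7 - 6)) + 10/3)² = ((2 - √1) + 10/3)² = ((2 - 1*1) + 10/3)² = ((2 - 1) + 10/3)² = (1 + 10/3)² = (13/3)² = 169/9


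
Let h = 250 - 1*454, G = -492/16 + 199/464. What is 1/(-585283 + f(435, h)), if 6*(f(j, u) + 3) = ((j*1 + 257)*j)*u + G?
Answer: -2784/30122799413 ≈ -9.2422e-8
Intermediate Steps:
G = -14069/464 (G = -492*1/16 + 199*(1/464) = -123/4 + 199/464 = -14069/464 ≈ -30.321)
h = -204 (h = 250 - 454 = -204)
f(j, u) = -22421/2784 + j*u*(257 + j)/6 (f(j, u) = -3 + (((j*1 + 257)*j)*u - 14069/464)/6 = -3 + (((j + 257)*j)*u - 14069/464)/6 = -3 + (((257 + j)*j)*u - 14069/464)/6 = -3 + ((j*(257 + j))*u - 14069/464)/6 = -3 + (j*u*(257 + j) - 14069/464)/6 = -3 + (-14069/464 + j*u*(257 + j))/6 = -3 + (-14069/2784 + j*u*(257 + j)/6) = -22421/2784 + j*u*(257 + j)/6)
1/(-585283 + f(435, h)) = 1/(-585283 + (-22421/2784 + (1/6)*(-204)*435**2 + (257/6)*435*(-204))) = 1/(-585283 + (-22421/2784 + (1/6)*(-204)*189225 - 3801030)) = 1/(-585283 + (-22421/2784 - 6433650 - 3801030)) = 1/(-585283 - 28493371541/2784) = 1/(-30122799413/2784) = -2784/30122799413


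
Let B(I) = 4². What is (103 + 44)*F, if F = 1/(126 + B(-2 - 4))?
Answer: 147/142 ≈ 1.0352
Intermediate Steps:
B(I) = 16
F = 1/142 (F = 1/(126 + 16) = 1/142 ≈ 0.0070423)
(103 + 44)*F = (103 + 44)*(1/142) = 147*(1/142) = 147/142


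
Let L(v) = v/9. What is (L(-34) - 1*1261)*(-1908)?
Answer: 2413196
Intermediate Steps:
L(v) = v/9 (L(v) = v*(1/9) = v/9)
(L(-34) - 1*1261)*(-1908) = ((1/9)*(-34) - 1*1261)*(-1908) = (-34/9 - 1261)*(-1908) = -11383/9*(-1908) = 2413196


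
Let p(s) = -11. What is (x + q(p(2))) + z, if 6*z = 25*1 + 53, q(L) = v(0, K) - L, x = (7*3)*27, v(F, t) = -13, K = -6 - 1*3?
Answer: 578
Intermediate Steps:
K = -9 (K = -6 - 3 = -9)
x = 567 (x = 21*27 = 567)
q(L) = -13 - L
z = 13 (z = (25*1 + 53)/6 = (25 + 53)/6 = (⅙)*78 = 13)
(x + q(p(2))) + z = (567 + (-13 - 1*(-11))) + 13 = (567 + (-13 + 11)) + 13 = (567 - 2) + 13 = 565 + 13 = 578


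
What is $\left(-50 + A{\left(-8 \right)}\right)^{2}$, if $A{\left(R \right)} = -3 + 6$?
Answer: $2209$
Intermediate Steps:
$A{\left(R \right)} = 3$
$\left(-50 + A{\left(-8 \right)}\right)^{2} = \left(-50 + 3\right)^{2} = \left(-47\right)^{2} = 2209$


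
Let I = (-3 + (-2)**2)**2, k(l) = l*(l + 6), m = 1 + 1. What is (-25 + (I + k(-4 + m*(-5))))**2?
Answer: 7744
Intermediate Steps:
m = 2
k(l) = l*(6 + l)
I = 1 (I = (-3 + 4)**2 = 1**2 = 1)
(-25 + (I + k(-4 + m*(-5))))**2 = (-25 + (1 + (-4 + 2*(-5))*(6 + (-4 + 2*(-5)))))**2 = (-25 + (1 + (-4 - 10)*(6 + (-4 - 10))))**2 = (-25 + (1 - 14*(6 - 14)))**2 = (-25 + (1 - 14*(-8)))**2 = (-25 + (1 + 112))**2 = (-25 + 113)**2 = 88**2 = 7744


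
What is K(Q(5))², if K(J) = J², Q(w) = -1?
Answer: 1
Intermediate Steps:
K(Q(5))² = ((-1)²)² = 1² = 1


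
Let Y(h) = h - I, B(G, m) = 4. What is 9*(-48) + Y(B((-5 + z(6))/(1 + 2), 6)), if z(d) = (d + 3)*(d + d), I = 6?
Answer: -434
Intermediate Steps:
z(d) = 2*d*(3 + d) (z(d) = (3 + d)*(2*d) = 2*d*(3 + d))
Y(h) = -6 + h (Y(h) = h - 1*6 = h - 6 = -6 + h)
9*(-48) + Y(B((-5 + z(6))/(1 + 2), 6)) = 9*(-48) + (-6 + 4) = -432 - 2 = -434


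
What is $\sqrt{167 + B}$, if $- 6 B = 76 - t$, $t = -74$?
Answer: $\sqrt{142} \approx 11.916$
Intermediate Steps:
$B = -25$ ($B = - \frac{76 - -74}{6} = - \frac{76 + 74}{6} = \left(- \frac{1}{6}\right) 150 = -25$)
$\sqrt{167 + B} = \sqrt{167 - 25} = \sqrt{142}$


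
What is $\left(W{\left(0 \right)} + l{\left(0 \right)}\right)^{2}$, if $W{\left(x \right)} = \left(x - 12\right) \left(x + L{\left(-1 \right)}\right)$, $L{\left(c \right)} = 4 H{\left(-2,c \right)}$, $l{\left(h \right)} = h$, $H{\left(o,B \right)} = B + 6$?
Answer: $57600$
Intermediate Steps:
$H{\left(o,B \right)} = 6 + B$
$L{\left(c \right)} = 24 + 4 c$ ($L{\left(c \right)} = 4 \left(6 + c\right) = 24 + 4 c$)
$W{\left(x \right)} = \left(-12 + x\right) \left(20 + x\right)$ ($W{\left(x \right)} = \left(x - 12\right) \left(x + \left(24 + 4 \left(-1\right)\right)\right) = \left(-12 + x\right) \left(x + \left(24 - 4\right)\right) = \left(-12 + x\right) \left(x + 20\right) = \left(-12 + x\right) \left(20 + x\right)$)
$\left(W{\left(0 \right)} + l{\left(0 \right)}\right)^{2} = \left(\left(-240 + 0^{2} + 8 \cdot 0\right) + 0\right)^{2} = \left(\left(-240 + 0 + 0\right) + 0\right)^{2} = \left(-240 + 0\right)^{2} = \left(-240\right)^{2} = 57600$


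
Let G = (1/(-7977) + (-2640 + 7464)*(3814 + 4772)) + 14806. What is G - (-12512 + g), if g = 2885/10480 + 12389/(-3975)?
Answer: 306062452135338457/7384574800 ≈ 4.1446e+7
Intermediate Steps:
G = 330516385589/7977 (G = (-1/7977 + 4824*8586) + 14806 = (-1/7977 + 41418864) + 14806 = 330398278127/7977 + 14806 = 330516385589/7977 ≈ 4.1434e+7)
g = -23673769/8331600 (g = 2885*(1/10480) + 12389*(-1/3975) = 577/2096 - 12389/3975 = -23673769/8331600 ≈ -2.8414)
G - (-12512 + g) = 330516385589/7977 - (-12512 - 23673769/8331600) = 330516385589/7977 - 1*(-104268652969/8331600) = 330516385589/7977 + 104268652969/8331600 = 306062452135338457/7384574800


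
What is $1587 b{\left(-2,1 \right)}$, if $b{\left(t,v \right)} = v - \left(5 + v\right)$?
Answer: $-7935$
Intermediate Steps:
$b{\left(t,v \right)} = -5$
$1587 b{\left(-2,1 \right)} = 1587 \left(-5\right) = -7935$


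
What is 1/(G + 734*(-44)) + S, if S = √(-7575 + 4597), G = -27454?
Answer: -1/59750 + I*√2978 ≈ -1.6736e-5 + 54.571*I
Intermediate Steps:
S = I*√2978 (S = √(-2978) = I*√2978 ≈ 54.571*I)
1/(G + 734*(-44)) + S = 1/(-27454 + 734*(-44)) + I*√2978 = 1/(-27454 - 32296) + I*√2978 = 1/(-59750) + I*√2978 = -1/59750 + I*√2978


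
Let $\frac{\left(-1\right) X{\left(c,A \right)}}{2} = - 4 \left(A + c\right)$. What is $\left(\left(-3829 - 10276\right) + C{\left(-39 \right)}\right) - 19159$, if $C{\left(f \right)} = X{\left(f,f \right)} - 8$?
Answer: $-33896$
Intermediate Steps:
$X{\left(c,A \right)} = 8 A + 8 c$ ($X{\left(c,A \right)} = - 2 \left(- 4 \left(A + c\right)\right) = - 2 \left(- 4 A - 4 c\right) = 8 A + 8 c$)
$C{\left(f \right)} = -8 + 16 f$ ($C{\left(f \right)} = \left(8 f + 8 f\right) - 8 = 16 f - 8 = -8 + 16 f$)
$\left(\left(-3829 - 10276\right) + C{\left(-39 \right)}\right) - 19159 = \left(\left(-3829 - 10276\right) + \left(-8 + 16 \left(-39\right)\right)\right) - 19159 = \left(-14105 - 632\right) - 19159 = -14737 - 19159 = -33896$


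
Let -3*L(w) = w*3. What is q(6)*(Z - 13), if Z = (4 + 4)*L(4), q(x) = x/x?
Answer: -45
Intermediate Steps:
L(w) = -w (L(w) = -w*3/3 = -w)
q(x) = 1
Z = -32 (Z = (4 + 4)*(-1*4) = 8*(-4) = -32)
q(6)*(Z - 13) = 1*(-32 - 13) = 1*(-45) = -45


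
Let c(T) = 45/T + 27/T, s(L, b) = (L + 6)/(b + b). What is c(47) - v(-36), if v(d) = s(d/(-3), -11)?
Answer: 1215/517 ≈ 2.3501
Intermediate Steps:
s(L, b) = (6 + L)/(2*b) (s(L, b) = (6 + L)/((2*b)) = (6 + L)*(1/(2*b)) = (6 + L)/(2*b))
v(d) = -3/11 + d/66 (v(d) = (1/2)*(6 + d/(-3))/(-11) = (1/2)*(-1/11)*(6 + d*(-1/3)) = (1/2)*(-1/11)*(6 - d/3) = -3/11 + d/66)
c(T) = 72/T
c(47) - v(-36) = 72/47 - (-3/11 + (1/66)*(-36)) = 72*(1/47) - (-3/11 - 6/11) = 72/47 - 1*(-9/11) = 72/47 + 9/11 = 1215/517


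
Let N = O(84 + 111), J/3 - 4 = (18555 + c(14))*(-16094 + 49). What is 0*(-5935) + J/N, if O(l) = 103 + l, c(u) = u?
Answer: -893818803/298 ≈ -2.9994e+6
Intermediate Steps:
J = -893818803 (J = 12 + 3*((18555 + 14)*(-16094 + 49)) = 12 + 3*(18569*(-16045)) = 12 + 3*(-297939605) = 12 - 893818815 = -893818803)
N = 298 (N = 103 + (84 + 111) = 103 + 195 = 298)
0*(-5935) + J/N = 0*(-5935) - 893818803/298 = 0 - 893818803*1/298 = 0 - 893818803/298 = -893818803/298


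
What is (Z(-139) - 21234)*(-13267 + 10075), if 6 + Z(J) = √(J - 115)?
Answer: 67798080 - 3192*I*√254 ≈ 6.7798e+7 - 50872.0*I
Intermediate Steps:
Z(J) = -6 + √(-115 + J) (Z(J) = -6 + √(J - 115) = -6 + √(-115 + J))
(Z(-139) - 21234)*(-13267 + 10075) = ((-6 + √(-115 - 139)) - 21234)*(-13267 + 10075) = ((-6 + √(-254)) - 21234)*(-3192) = ((-6 + I*√254) - 21234)*(-3192) = (-21240 + I*√254)*(-3192) = 67798080 - 3192*I*√254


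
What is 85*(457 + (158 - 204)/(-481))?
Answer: 18688355/481 ≈ 38853.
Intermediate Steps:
85*(457 + (158 - 204)/(-481)) = 85*(457 - 46*(-1/481)) = 85*(457 + 46/481) = 85*(219863/481) = 18688355/481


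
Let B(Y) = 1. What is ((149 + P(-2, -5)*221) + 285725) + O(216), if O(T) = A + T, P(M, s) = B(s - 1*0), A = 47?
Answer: 286358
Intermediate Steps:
P(M, s) = 1
O(T) = 47 + T
((149 + P(-2, -5)*221) + 285725) + O(216) = ((149 + 1*221) + 285725) + (47 + 216) = ((149 + 221) + 285725) + 263 = (370 + 285725) + 263 = 286095 + 263 = 286358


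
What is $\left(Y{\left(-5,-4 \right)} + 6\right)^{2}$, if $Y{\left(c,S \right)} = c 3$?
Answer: $81$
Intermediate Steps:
$Y{\left(c,S \right)} = 3 c$
$\left(Y{\left(-5,-4 \right)} + 6\right)^{2} = \left(3 \left(-5\right) + 6\right)^{2} = \left(-15 + 6\right)^{2} = \left(-9\right)^{2} = 81$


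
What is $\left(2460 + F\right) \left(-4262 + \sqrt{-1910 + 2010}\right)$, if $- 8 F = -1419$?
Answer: $- \frac{22428237}{2} \approx -1.1214 \cdot 10^{7}$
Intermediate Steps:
$F = \frac{1419}{8}$ ($F = \left(- \frac{1}{8}\right) \left(-1419\right) = \frac{1419}{8} \approx 177.38$)
$\left(2460 + F\right) \left(-4262 + \sqrt{-1910 + 2010}\right) = \left(2460 + \frac{1419}{8}\right) \left(-4262 + \sqrt{-1910 + 2010}\right) = \frac{21099 \left(-4262 + \sqrt{100}\right)}{8} = \frac{21099 \left(-4262 + 10\right)}{8} = \frac{21099}{8} \left(-4252\right) = - \frac{22428237}{2}$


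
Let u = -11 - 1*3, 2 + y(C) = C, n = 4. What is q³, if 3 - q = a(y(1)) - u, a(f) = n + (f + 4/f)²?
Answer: -64000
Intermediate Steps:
y(C) = -2 + C
a(f) = 4 + (f + 4/f)²
u = -14 (u = -11 - 3 = -14)
q = -40 (q = 3 - ((12 + (-2 + 1)² + 16/(-2 + 1)²) - 1*(-14)) = 3 - ((12 + (-1)² + 16/(-1)²) + 14) = 3 - ((12 + 1 + 16*1) + 14) = 3 - ((12 + 1 + 16) + 14) = 3 - (29 + 14) = 3 - 1*43 = 3 - 43 = -40)
q³ = (-40)³ = -64000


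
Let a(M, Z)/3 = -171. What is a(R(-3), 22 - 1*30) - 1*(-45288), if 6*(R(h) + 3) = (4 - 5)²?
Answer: 44775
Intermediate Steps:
R(h) = -17/6 (R(h) = -3 + (4 - 5)²/6 = -3 + (⅙)*(-1)² = -3 + (⅙)*1 = -3 + ⅙ = -17/6)
a(M, Z) = -513 (a(M, Z) = 3*(-171) = -513)
a(R(-3), 22 - 1*30) - 1*(-45288) = -513 - 1*(-45288) = -513 + 45288 = 44775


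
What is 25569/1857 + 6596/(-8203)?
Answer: 65831245/5077657 ≈ 12.965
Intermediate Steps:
25569/1857 + 6596/(-8203) = 25569*(1/1857) + 6596*(-1/8203) = 8523/619 - 6596/8203 = 65831245/5077657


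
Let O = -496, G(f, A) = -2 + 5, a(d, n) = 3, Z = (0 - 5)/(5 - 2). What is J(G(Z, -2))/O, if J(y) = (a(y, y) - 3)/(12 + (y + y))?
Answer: 0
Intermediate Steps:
Z = -5/3 ≈ -1.6667
G(f, A) = 3
J(y) = 0 (J(y) = (3 - 3)/(12 + (y + y)) = 0/(12 + 2*y) = 0)
J(G(Z, -2))/O = 0/(-496) = 0*(-1/496) = 0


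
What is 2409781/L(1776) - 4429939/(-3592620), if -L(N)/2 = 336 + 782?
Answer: -1080940259077/1004137290 ≈ -1076.5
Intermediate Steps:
L(N) = -2236 (L(N) = -2*(336 + 782) = -2*1118 = -2236)
2409781/L(1776) - 4429939/(-3592620) = 2409781/(-2236) - 4429939/(-3592620) = 2409781*(-1/2236) - 4429939*(-1/3592620) = -2409781/2236 + 4429939/3592620 = -1080940259077/1004137290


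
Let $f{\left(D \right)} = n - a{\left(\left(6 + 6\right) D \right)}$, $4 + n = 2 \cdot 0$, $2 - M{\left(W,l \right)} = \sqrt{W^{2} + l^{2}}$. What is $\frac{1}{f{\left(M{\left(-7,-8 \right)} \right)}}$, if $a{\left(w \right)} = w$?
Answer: $\frac{7}{3872} + \frac{3 \sqrt{113}}{3872} \approx 0.010044$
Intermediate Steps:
$M{\left(W,l \right)} = 2 - \sqrt{W^{2} + l^{2}}$
$n = -4$ ($n = -4 + 2 \cdot 0 = -4 + 0 = -4$)
$f{\left(D \right)} = -4 - 12 D$ ($f{\left(D \right)} = -4 - \left(6 + 6\right) D = -4 - 12 D$)
$\frac{1}{f{\left(M{\left(-7,-8 \right)} \right)}} = \frac{1}{-4 - 12 \left(2 - \sqrt{\left(-7\right)^{2} + \left(-8\right)^{2}}\right)} = \frac{1}{-4 - 12 \left(2 - \sqrt{49 + 64}\right)} = \frac{1}{-4 - 12 \left(2 - \sqrt{113}\right)} = \frac{1}{-4 - \left(24 - 12 \sqrt{113}\right)} = \frac{1}{-28 + 12 \sqrt{113}}$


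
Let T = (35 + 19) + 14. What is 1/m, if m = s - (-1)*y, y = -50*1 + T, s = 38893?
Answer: 1/38911 ≈ 2.5700e-5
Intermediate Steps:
T = 68 (T = 54 + 14 = 68)
y = 18 (y = -50*1 + 68 = -50 + 68 = 18)
m = 38911 (m = 38893 - (-1)*18 = 38893 - 1*(-18) = 38893 + 18 = 38911)
1/m = 1/38911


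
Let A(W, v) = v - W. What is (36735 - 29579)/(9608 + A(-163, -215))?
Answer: 1789/2389 ≈ 0.74885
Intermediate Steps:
(36735 - 29579)/(9608 + A(-163, -215)) = (36735 - 29579)/(9608 + (-215 - 1*(-163))) = 7156/(9608 + (-215 + 163)) = 7156/(9608 - 52) = 7156/9556 = 7156*(1/9556) = 1789/2389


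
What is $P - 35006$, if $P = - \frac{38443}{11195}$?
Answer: $- \frac{391930613}{11195} \approx -35009.0$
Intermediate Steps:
$P = - \frac{38443}{11195}$ ($P = \left(-38443\right) \frac{1}{11195} = - \frac{38443}{11195} \approx -3.4339$)
$P - 35006 = - \frac{38443}{11195} - 35006 = - \frac{391930613}{11195}$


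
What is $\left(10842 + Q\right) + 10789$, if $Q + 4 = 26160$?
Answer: $47787$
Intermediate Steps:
$Q = 26156$ ($Q = -4 + 26160 = 26156$)
$\left(10842 + Q\right) + 10789 = \left(10842 + 26156\right) + 10789 = 36998 + 10789 = 47787$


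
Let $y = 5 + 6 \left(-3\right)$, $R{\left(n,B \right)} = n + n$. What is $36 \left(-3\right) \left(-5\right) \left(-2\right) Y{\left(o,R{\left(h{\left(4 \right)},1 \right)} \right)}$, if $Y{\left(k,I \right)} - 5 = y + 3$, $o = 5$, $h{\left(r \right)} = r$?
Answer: $5400$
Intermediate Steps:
$R{\left(n,B \right)} = 2 n$
$y = -13$ ($y = 5 - 18 = -13$)
$Y{\left(k,I \right)} = -5$ ($Y{\left(k,I \right)} = 5 + \left(-13 + 3\right) = 5 - 10 = -5$)
$36 \left(-3\right) \left(-5\right) \left(-2\right) Y{\left(o,R{\left(h{\left(4 \right)},1 \right)} \right)} = 36 \left(-3\right) \left(-5\right) \left(-2\right) \left(-5\right) = 36 \cdot 15 \left(-2\right) \left(-5\right) = 36 \left(-30\right) \left(-5\right) = \left(-1080\right) \left(-5\right) = 5400$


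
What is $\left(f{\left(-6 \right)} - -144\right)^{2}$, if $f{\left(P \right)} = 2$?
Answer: $21316$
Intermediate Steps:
$\left(f{\left(-6 \right)} - -144\right)^{2} = \left(2 - -144\right)^{2} = \left(2 + 144\right)^{2} = 146^{2} = 21316$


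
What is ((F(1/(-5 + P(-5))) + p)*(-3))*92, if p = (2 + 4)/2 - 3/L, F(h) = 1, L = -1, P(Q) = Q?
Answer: -1932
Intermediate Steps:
p = 6 (p = (2 + 4)/2 - 3/(-1) = 6*(1/2) - 3*(-1) = 3 + 3 = 6)
((F(1/(-5 + P(-5))) + p)*(-3))*92 = ((1 + 6)*(-3))*92 = (7*(-3))*92 = -21*92 = -1932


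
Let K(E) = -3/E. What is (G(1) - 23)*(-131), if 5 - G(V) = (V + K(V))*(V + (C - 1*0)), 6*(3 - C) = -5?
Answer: 3275/3 ≈ 1091.7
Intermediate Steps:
C = 23/6 (C = 3 - ⅙*(-5) = 3 + ⅚ = 23/6 ≈ 3.8333)
G(V) = 5 - (23/6 + V)*(V - 3/V) (G(V) = 5 - (V - 3/V)*(V + (23/6 - 1*0)) = 5 - (V - 3/V)*(V + (23/6 + 0)) = 5 - (V - 3/V)*(V + 23/6) = 5 - (V - 3/V)*(23/6 + V) = 5 - (23/6 + V)*(V - 3/V))
(G(1) - 23)*(-131) = ((8 - 1*1² - 23/6*1 + (23/2)/1) - 23)*(-131) = ((8 - 1*1 - 23/6 + (23/2)*1) - 23)*(-131) = ((8 - 1 - 23/6 + 23/2) - 23)*(-131) = (44/3 - 23)*(-131) = -25/3*(-131) = 3275/3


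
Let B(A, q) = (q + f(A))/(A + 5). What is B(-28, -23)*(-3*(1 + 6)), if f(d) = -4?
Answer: -567/23 ≈ -24.652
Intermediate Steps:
B(A, q) = (-4 + q)/(5 + A) (B(A, q) = (q - 4)/(A + 5) = (-4 + q)/(5 + A))
B(-28, -23)*(-3*(1 + 6)) = ((-4 - 23)/(5 - 28))*(-3*(1 + 6)) = (-27/(-23))*(-3*7) = -1/23*(-27)*(-21) = (27/23)*(-21) = -567/23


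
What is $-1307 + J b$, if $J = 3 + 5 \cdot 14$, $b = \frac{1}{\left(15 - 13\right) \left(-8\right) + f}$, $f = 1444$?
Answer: $- \frac{1866323}{1428} \approx -1306.9$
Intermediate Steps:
$b = \frac{1}{1428}$ ($b = \frac{1}{\left(15 - 13\right) \left(-8\right) + 1444} = \frac{1}{2 \left(-8\right) + 1444} = \frac{1}{-16 + 1444} = \frac{1}{1428} \approx 0.00070028$)
$J = 73$ ($J = 3 + 70 = 73$)
$-1307 + J b = -1307 + 73 \cdot \frac{1}{1428} = -1307 + \frac{73}{1428} = - \frac{1866323}{1428}$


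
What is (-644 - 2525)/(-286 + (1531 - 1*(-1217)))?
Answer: -3169/2462 ≈ -1.2872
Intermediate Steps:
(-644 - 2525)/(-286 + (1531 - 1*(-1217))) = -3169/(-286 + (1531 + 1217)) = -3169/(-286 + 2748) = -3169/2462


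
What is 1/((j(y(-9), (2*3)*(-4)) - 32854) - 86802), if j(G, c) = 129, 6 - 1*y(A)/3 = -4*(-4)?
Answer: -1/119527 ≈ -8.3663e-6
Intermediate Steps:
y(A) = -30 (y(A) = 18 - (-12)*(-4) = 18 - 3*16 = 18 - 48 = -30)
1/((j(y(-9), (2*3)*(-4)) - 32854) - 86802) = 1/((129 - 32854) - 86802) = 1/(-32725 - 86802) = 1/(-119527) = -1/119527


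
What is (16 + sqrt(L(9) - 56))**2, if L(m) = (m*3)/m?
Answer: (16 + I*sqrt(53))**2 ≈ 203.0 + 232.96*I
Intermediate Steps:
L(m) = 3 (L(m) = (3*m)/m = 3)
(16 + sqrt(L(9) - 56))**2 = (16 + sqrt(3 - 56))**2 = (16 + sqrt(-53))**2 = (16 + I*sqrt(53))**2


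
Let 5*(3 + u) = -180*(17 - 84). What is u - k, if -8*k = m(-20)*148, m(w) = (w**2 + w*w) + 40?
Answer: 17949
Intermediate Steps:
m(w) = 40 + 2*w**2 (m(w) = (w**2 + w**2) + 40 = 2*w**2 + 40 = 40 + 2*w**2)
k = -15540 (k = -(40 + 2*(-20)**2)*148/8 = -(40 + 2*400)*148/8 = -(40 + 800)*148/8 = -105*148 = -1/8*124320 = -15540)
u = 2409 (u = -3 + (-180*(17 - 84))/5 = -3 + (-180*(-67))/5 = -3 + (1/5)*12060 = -3 + 2412 = 2409)
u - k = 2409 - 1*(-15540) = 2409 + 15540 = 17949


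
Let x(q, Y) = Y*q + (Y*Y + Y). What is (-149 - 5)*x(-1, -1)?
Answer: -154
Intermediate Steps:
x(q, Y) = Y + Y² + Y*q (x(q, Y) = Y*q + (Y² + Y) = Y*q + (Y + Y²) = Y + Y² + Y*q)
(-149 - 5)*x(-1, -1) = (-149 - 5)*(-(1 - 1 - 1)) = -(-154)*(-1) = -154*1 = -154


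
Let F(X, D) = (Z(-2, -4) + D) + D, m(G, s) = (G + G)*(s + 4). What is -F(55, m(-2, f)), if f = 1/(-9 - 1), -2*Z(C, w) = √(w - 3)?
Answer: 156/5 + I*√7/2 ≈ 31.2 + 1.3229*I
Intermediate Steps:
Z(C, w) = -√(-3 + w)/2 (Z(C, w) = -√(w - 3)/2 = -√(-3 + w)/2)
f = -⅒ (f = 1/(-10) = -⅒ ≈ -0.10000)
m(G, s) = 2*G*(4 + s) (m(G, s) = (2*G)*(4 + s) = 2*G*(4 + s))
F(X, D) = 2*D - I*√7/2 (F(X, D) = (-√(-3 - 4)/2 + D) + D = (-I*√7/2 + D) + D = (D - I*√7/2) + D = 2*D - I*√7/2)
-F(55, m(-2, f)) = -(2*(2*(-2)*(4 - ⅒)) - I*√7/2) = -(2*(2*(-2)*(39/10)) - I*√7/2) = -(2*(-78/5) - I*√7/2) = -(-156/5 - I*√7/2) = 156/5 + I*√7/2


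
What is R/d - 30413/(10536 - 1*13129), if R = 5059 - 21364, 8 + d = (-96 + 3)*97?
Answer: 316877842/23412197 ≈ 13.535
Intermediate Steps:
d = -9029 (d = -8 + (-96 + 3)*97 = -8 - 93*97 = -8 - 9021 = -9029)
R = -16305
R/d - 30413/(10536 - 1*13129) = -16305/(-9029) - 30413/(10536 - 1*13129) = -16305*(-1/9029) - 30413/(10536 - 13129) = 16305/9029 - 30413/(-2593) = 16305/9029 - 30413*(-1/2593) = 16305/9029 + 30413/2593 = 316877842/23412197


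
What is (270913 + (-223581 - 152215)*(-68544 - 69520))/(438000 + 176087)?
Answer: 51884169857/614087 ≈ 84490.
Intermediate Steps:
(270913 + (-223581 - 152215)*(-68544 - 69520))/(438000 + 176087) = (270913 - 375796*(-138064))/614087 = (270913 + 51883898944)*(1/614087) = 51884169857*(1/614087) = 51884169857/614087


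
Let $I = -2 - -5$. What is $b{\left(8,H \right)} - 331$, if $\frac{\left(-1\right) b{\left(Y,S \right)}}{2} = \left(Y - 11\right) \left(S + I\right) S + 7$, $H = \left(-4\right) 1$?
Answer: $-321$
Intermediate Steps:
$H = -4$
$I = 3$ ($I = -2 + 5 = 3$)
$b{\left(Y,S \right)} = -14 - 2 S \left(-11 + Y\right) \left(3 + S\right)$ ($b{\left(Y,S \right)} = - 2 \left(\left(Y - 11\right) \left(S + 3\right) S + 7\right) = - 2 \left(\left(-11 + Y\right) \left(3 + S\right) S + 7\right) = - 2 \left(S \left(-11 + Y\right) \left(3 + S\right) + 7\right) = - 2 \left(7 + S \left(-11 + Y\right) \left(3 + S\right)\right) = -14 - 2 S \left(-11 + Y\right) \left(3 + S\right)$)
$b{\left(8,H \right)} - 331 = \left(-14 + 22 \left(-4\right)^{2} + 66 \left(-4\right) - \left(-24\right) 8 - 16 \left(-4\right)^{2}\right) - 331 = \left(-14 + 22 \cdot 16 - 264 + 192 - 16 \cdot 16\right) - 331 = \left(-14 + 352 - 264 + 192 - 256\right) - 331 = 10 - 331 = -321$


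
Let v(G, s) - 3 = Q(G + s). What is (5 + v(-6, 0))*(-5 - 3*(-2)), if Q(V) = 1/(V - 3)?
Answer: 71/9 ≈ 7.8889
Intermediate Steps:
Q(V) = 1/(-3 + V)
v(G, s) = 3 + 1/(-3 + G + s) (v(G, s) = 3 + 1/(-3 + (G + s)) = 3 + 1/(-3 + G + s))
(5 + v(-6, 0))*(-5 - 3*(-2)) = (5 + (3 + 1/(-3 - 6 + 0)))*(-5 - 3*(-2)) = (5 + (3 + 1/(-9)))*(-5 + 6) = (5 + (3 - ⅑))*1 = (5 + 26/9)*1 = (71/9)*1 = 71/9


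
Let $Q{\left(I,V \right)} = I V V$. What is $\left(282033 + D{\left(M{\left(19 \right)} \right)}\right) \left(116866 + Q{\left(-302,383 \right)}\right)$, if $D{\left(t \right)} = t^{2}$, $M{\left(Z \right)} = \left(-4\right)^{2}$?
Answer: $-12472434732268$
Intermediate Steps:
$M{\left(Z \right)} = 16$
$Q{\left(I,V \right)} = I V^{2}$
$\left(282033 + D{\left(M{\left(19 \right)} \right)}\right) \left(116866 + Q{\left(-302,383 \right)}\right) = \left(282033 + 16^{2}\right) \left(116866 - 302 \cdot 383^{2}\right) = \left(282033 + 256\right) \left(116866 - 44300078\right) = 282289 \left(116866 - 44300078\right) = 282289 \left(-44183212\right) = -12472434732268$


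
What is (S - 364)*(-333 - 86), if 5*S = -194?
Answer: 843866/5 ≈ 1.6877e+5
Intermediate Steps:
S = -194/5 (S = (⅕)*(-194) = -194/5 ≈ -38.800)
(S - 364)*(-333 - 86) = (-194/5 - 364)*(-333 - 86) = -2014/5*(-419) = 843866/5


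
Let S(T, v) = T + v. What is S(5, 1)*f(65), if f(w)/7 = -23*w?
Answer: -62790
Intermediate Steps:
f(w) = -161*w (f(w) = 7*(-23*w) = -161*w)
S(5, 1)*f(65) = (5 + 1)*(-161*65) = 6*(-10465) = -62790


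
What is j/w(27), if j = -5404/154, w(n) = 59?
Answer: -386/649 ≈ -0.59476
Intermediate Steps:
j = -386/11 (j = -5404*1/154 = -386/11 ≈ -35.091)
j/w(27) = -386/11/59 = -386/11*1/59 = -386/649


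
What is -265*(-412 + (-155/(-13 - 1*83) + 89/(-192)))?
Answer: 20903995/192 ≈ 1.0888e+5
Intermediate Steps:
-265*(-412 + (-155/(-13 - 1*83) + 89/(-192))) = -265*(-412 + (-155/(-13 - 83) + 89*(-1/192))) = -265*(-412 + (-155/(-96) - 89/192)) = -265*(-412 + (-155*(-1/96) - 89/192)) = -265*(-412 + (155/96 - 89/192)) = -265*(-412 + 221/192) = -265*(-78883/192) = 20903995/192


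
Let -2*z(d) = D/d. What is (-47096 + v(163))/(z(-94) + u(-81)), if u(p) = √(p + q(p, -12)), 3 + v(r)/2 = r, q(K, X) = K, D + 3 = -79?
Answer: 180274704/1433113 + 3719814624*I*√2/1433113 ≈ 125.79 + 3670.8*I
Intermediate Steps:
D = -82 (D = -3 - 79 = -82)
v(r) = -6 + 2*r
u(p) = √2*√p (u(p) = √(p + p) = √(2*p) = √2*√p)
z(d) = 41/d (z(d) = -(-41)/d = 41/d)
(-47096 + v(163))/(z(-94) + u(-81)) = (-47096 + (-6 + 2*163))/(41/(-94) + √2*√(-81)) = (-47096 + (-6 + 326))/(41*(-1/94) + √2*(9*I)) = (-47096 + 320)/(-41/94 + 9*I*√2) = -46776/(-41/94 + 9*I*√2)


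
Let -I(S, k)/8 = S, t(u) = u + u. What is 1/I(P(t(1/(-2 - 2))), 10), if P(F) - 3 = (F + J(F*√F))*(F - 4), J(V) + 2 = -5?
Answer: -1/294 ≈ -0.0034014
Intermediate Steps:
t(u) = 2*u
J(V) = -7 (J(V) = -2 - 5 = -7)
P(F) = 3 + (-7 + F)*(-4 + F) (P(F) = 3 + (F - 7)*(F - 4) = 3 + (-7 + F)*(-4 + F))
I(S, k) = -8*S
1/I(P(t(1/(-2 - 2))), 10) = 1/(-8*(31 + (2/(-2 - 2))² - 22/(-2 - 2))) = 1/(-8*(31 + (2/(-4))² - 22/(-4))) = 1/(-8*(31 + (2*(-¼))² - 22*(-1)/4)) = 1/(-8*(31 + (-½)² - 11*(-½))) = 1/(-8*(31 + ¼ + 11/2)) = 1/(-8*147/4) = 1/(-294) = -1/294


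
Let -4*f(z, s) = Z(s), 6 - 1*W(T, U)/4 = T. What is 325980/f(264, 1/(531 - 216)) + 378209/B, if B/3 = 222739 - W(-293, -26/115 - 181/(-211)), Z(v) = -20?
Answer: 43331530493/664629 ≈ 65197.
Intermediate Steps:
W(T, U) = 24 - 4*T
f(z, s) = 5 (f(z, s) = -¼*(-20) = 5)
B = 664629 (B = 3*(222739 - (24 - 4*(-293))) = 3*(222739 - (24 + 1172)) = 3*(222739 - 1*1196) = 3*(222739 - 1196) = 3*221543 = 664629)
325980/f(264, 1/(531 - 216)) + 378209/B = 325980/5 + 378209/664629 = 325980*(⅕) + 378209*(1/664629) = 65196 + 378209/664629 = 43331530493/664629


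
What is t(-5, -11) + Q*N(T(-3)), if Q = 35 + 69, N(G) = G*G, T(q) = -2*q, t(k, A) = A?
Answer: 3733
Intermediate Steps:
N(G) = G²
Q = 104
t(-5, -11) + Q*N(T(-3)) = -11 + 104*(-2*(-3))² = -11 + 104*6² = -11 + 104*36 = -11 + 3744 = 3733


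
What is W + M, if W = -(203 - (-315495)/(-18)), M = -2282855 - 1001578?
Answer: -6534217/2 ≈ -3.2671e+6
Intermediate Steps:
M = -3284433
W = 34649/2 (W = -(203 - (-315495)*(-1)/18) = -(203 - 855*41/2) = -(203 - 35055/2) = -1*(-34649/2) = 34649/2 ≈ 17325.)
W + M = 34649/2 - 3284433 = -6534217/2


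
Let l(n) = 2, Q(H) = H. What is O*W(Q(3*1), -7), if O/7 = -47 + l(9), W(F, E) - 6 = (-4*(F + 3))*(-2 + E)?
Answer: -69930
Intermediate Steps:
W(F, E) = 6 + (-12 - 4*F)*(-2 + E) (W(F, E) = 6 + (-4*(F + 3))*(-2 + E) = 6 + (-4*(3 + F))*(-2 + E) = 6 + (-12 - 4*F)*(-2 + E))
O = -315 (O = 7*(-47 + 2) = 7*(-45) = -315)
O*W(Q(3*1), -7) = -315*(30 - 12*(-7) + 8*(3*1) - 4*(-7)*3*1) = -315*(30 + 84 + 8*3 - 4*(-7)*3) = -315*(30 + 84 + 24 + 84) = -315*222 = -69930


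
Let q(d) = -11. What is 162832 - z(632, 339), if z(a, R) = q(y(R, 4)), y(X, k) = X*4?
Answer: 162843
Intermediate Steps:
y(X, k) = 4*X
z(a, R) = -11
162832 - z(632, 339) = 162832 - 1*(-11) = 162832 + 11 = 162843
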